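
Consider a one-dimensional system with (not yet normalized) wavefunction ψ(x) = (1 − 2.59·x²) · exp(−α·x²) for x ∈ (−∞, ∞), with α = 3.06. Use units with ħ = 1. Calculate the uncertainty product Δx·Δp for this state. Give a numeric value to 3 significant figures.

0.587

Δx = √(⟨x²⟩−⟨x⟩²), Δp = √(⟨p²⟩−⟨p⟩²).
Expand each integrand as polynomial × e^(−2αx²) and use ∫x^(2j)·e^(−2αx²) dx = (2j−1)!!/(4α)^j · √(π/(2α)), odd powers → 0; here √(π/(2α)) = 0.71647. Differentiate with the product rule, d/dx e^(−αx²) = −2αx·e^(−αx²).
Normalization: ∫|ψ|² dx = 0.50950.
⟨x⟩ = 0.0000, ⟨x²⟩ = 0.046187 ⇒ Δx = 0.21491.
⟨p⟩ = 0.0000, ⟨p²⟩ = 7.4728 ⇒ Δp = 2.7336.
Δx·Δp = 0.58749.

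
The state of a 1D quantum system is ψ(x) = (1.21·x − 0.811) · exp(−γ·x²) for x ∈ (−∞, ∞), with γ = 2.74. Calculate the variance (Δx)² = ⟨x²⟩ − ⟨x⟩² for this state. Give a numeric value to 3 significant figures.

0.0708

Compute ⟨x⟩ and ⟨x²⟩ separately, then (Δx)² = ⟨x²⟩ − ⟨x⟩².
Expand each integrand as polynomial × e^(−2γx²) and use ∫x^(2j)·e^(−2γx²) dx = (2j−1)!!/(4γ)^j · √(π/(2γ)), odd powers → 0; here √(π/(2γ)) = 0.75715.
Normalization: ∫|ψ|² dx = 0.59914.
⟨x⟩ = -0.22630 and ⟨x²⟩ = 0.12205.
(Δx)² = 0.12205 − (-0.22630)² = 0.070836.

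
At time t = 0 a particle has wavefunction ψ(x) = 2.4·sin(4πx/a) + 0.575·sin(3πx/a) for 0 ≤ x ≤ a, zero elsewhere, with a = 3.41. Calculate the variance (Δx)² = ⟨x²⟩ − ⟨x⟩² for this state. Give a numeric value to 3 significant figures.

0.837

Compute ⟨x⟩ and ⟨x²⟩ separately, then (Δx)² = ⟨x²⟩ − ⟨x⟩².
On 0 ≤ x ≤ a (j ≠ l): ∫sin²(jπx/a) dx = a/2, ∫sin(jπx/a)·sin(lπx/a) dx = 0; diagonal moments ∫x·sin²(jπx/a) dx = a²/4, ∫x²·sin²(jπx/a) dx = a³·(1/6 − 1/(4j²π²)); cross terms ∫x·sin(jπx/a)·sin(lπx/a) dx = 0 for j + l even and −4jla²/(π²(j² − l²)²) for j + l odd, ∫x²·sin(jπx/a)·sin(lπx/a) dx = (−1)^(j+l)·4jla³/(π²(j² − l²)²); higher powers the same way via product-to-sum and parts.
Normalization: ∫|ψ|² dx = 10.385.
⟨x⟩ = 1.3983 and ⟨x²⟩ = 2.7917.
(Δx)² = 2.7917 − (1.3983)² = 0.83654.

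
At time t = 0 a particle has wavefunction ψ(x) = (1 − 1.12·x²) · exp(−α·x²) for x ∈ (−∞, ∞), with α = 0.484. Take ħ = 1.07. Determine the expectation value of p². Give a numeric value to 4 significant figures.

p² ψ = −ħ² d²ψ/dx²; ⟨p²⟩ = −ħ² ∫ ψ*·ψ'' dx / ∫|ψ|² dx.
Expand each integrand as polynomial × e^(−2αx²) and use ∫x^(2j)·e^(−2αx²) dx = (2j−1)!!/(4α)^j · √(π/(2α)), odd powers → 0; here √(π/(2α)) = 1.8015. Differentiate with the product rule, d/dx e^(−αx²) = −2αx·e^(−αx²).
State is unnormalized: ∫|ψ|² dx = 1.5259, and ∫ψ*·(−ħ² ψ'') dx = 4.4920, so ⟨p²⟩ = 4.4920 / 1.5259.
⟨p²⟩ = 2.9439.

2.944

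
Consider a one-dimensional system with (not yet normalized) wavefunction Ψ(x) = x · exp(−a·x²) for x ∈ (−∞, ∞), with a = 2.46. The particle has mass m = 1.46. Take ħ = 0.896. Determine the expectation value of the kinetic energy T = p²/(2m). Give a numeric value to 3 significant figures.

T = −(ħ²/2m) d²/dx², so ⟨T⟩ = −(ħ²/2m) ∫ Ψ*·Ψ'' dx / ∫|Ψ|² dx; with m = 1.46.
Expand each integrand as polynomial × e^(−2ax²) and use ∫x^(2j)·e^(−2ax²) dx = (2j−1)!!/(4a)^j · √(π/(2a)), odd powers → 0; here √(π/(2a)) = 0.79908. Differentiate with the product rule, d/dx e^(−ax²) = −2ax·e^(−ax²).
State is unnormalized: ∫|Ψ|² dx = 0.081208, and ∫Ψ*·(−ħ²/2m · Ψ'') dx = 0.16477, so ⟨T⟩ = 0.16477 / 0.081208.
⟨T⟩ = 2.0290.

2.03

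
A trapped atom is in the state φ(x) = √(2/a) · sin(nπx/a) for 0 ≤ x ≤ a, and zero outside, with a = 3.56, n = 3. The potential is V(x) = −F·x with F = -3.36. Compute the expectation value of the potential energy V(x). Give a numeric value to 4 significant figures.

⟨V⟩ = ∫ V(x)·|φ|² dx.
With sin²θ = (1 − cos2θ)/2 on 0 ≤ x ≤ a: ∫sin²(nπx/a) dx = a/2, ∫x·sin²(nπx/a) dx = a²/4, ∫x²·sin²(nπx/a) dx = a³·(1/6 − 1/(4n²π²)); higher powers xᵏ the same way, integrating xᵏ·cos(2nπx/a) by parts.
⟨V⟩ = 5.9808.

5.981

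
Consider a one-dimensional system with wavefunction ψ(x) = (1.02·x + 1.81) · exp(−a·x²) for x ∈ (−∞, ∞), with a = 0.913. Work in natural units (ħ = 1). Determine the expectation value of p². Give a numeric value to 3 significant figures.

1.06

p² ψ = −ħ² d²ψ/dx²; ⟨p²⟩ = −ħ² ∫ ψ*·ψ'' dx / ∫|ψ|² dx.
Expand each integrand as polynomial × e^(−2ax²) and use ∫x^(2j)·e^(−2ax²) dx = (2j−1)!!/(4a)^j · √(π/(2a)), odd powers → 0; here √(π/(2a)) = 1.3117. Differentiate with the product rule, d/dx e^(−ax²) = −2ax·e^(−ax²).
State is unnormalized: ∫|ψ|² dx = 4.6708, and ∫ψ*·(−ħ² ψ'') dx = 4.9468, so ⟨p²⟩ = 4.9468 / 4.6708.
⟨p²⟩ = 1.0591.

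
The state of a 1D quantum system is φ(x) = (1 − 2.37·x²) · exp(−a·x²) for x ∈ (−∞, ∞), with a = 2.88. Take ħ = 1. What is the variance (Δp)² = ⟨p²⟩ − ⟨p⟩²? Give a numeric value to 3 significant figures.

Compute ⟨p⟩ and ⟨p²⟩ separately; (Δp)² = ⟨p²⟩ − ⟨p⟩².
Expand each integrand as polynomial × e^(−2ax²) and use ∫x^(2j)·e^(−2ax²) dx = (2j−1)!!/(4a)^j · √(π/(2a)), odd powers → 0; here √(π/(2a)) = 0.73852. Differentiate with the product rule, d/dx e^(−ax²) = −2ax·e^(−ax²).
Normalization: ∫|φ|² dx = 0.52842.
⟨p⟩ = 0.0000 and ⟨p²⟩ = 6.8737.
(Δp)² = 6.8737 − (0.0000)² = 6.8737.

6.87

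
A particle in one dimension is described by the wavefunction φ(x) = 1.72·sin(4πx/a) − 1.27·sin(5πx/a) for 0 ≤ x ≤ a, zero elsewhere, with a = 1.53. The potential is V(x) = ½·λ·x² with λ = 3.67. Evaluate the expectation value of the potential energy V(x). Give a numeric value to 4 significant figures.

⟨V⟩ = ∫ V(x)·|φ|² dx / ∫|φ|² dx.
On 0 ≤ x ≤ a (j ≠ l): ∫sin²(jπx/a) dx = a/2, ∫sin(jπx/a)·sin(lπx/a) dx = 0; diagonal moments ∫x·sin²(jπx/a) dx = a²/4, ∫x²·sin²(jπx/a) dx = a³·(1/6 − 1/(4j²π²)); cross terms ∫x·sin(jπx/a)·sin(lπx/a) dx = 0 for j + l even and −4jla²/(π²(j² − l²)²) for j + l odd, ∫x²·sin(jπx/a)·sin(lπx/a) dx = (−1)^(j+l)·4jla³/(π²(j² − l²)²); higher powers the same way via product-to-sum and parts.
State is unnormalized: ∫|φ|² dx = 3.4970, and ∫φ*·V(x)·φ dx = 7.8390, so ⟨V⟩ = 7.8390 / 3.4970.
⟨V⟩ = 2.2416.

2.242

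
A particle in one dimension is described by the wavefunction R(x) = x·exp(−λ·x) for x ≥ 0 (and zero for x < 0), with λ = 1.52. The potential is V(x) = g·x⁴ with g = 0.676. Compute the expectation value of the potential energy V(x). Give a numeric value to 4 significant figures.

2.849

⟨V⟩ = ∫ V(x)·|R|² dx / ∫|R|² dx.
Every integrand reduces to terms xʲ·e^(−2λx) on [0, ∞); use ∫₀^∞ xʲ·e^(−2λx) dx = j!/(2λ)^(j+1).
State is unnormalized: ∫|R|² dx = 0.071188, and ∫R*·V(x)·R dx = 0.20284, so ⟨V⟩ = 0.20284 / 0.071188.
⟨V⟩ = 2.8494.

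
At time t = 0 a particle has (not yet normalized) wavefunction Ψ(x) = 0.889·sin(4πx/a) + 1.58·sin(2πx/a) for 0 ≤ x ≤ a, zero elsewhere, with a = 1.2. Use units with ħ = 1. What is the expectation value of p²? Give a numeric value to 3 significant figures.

p² Ψ = −ħ² d²Ψ/dx²; ⟨p²⟩ = −ħ² ∫ Ψ*·Ψ'' dx / ∫|Ψ|² dx.
d²/dx² sin(jπx/a) = −(jπ/a)²·sin(jπx/a); on 0 ≤ x ≤ a, ∫sin²(jπx/a) dx = a/2 and ∫sin(jπx/a)·sin(lπx/a) dx = 0 for j ≠ l, so only diagonal terms survive in ∫|Ψ|² and ∫Ψ·Ψ″; ∫Ψ·Ψ′ dx = [Ψ²/2] between the walls = 0.
State is unnormalized: ∫|Ψ|² dx = 1.9720, and ∫Ψ*·(−ħ² Ψ'') dx = 93.065, so ⟨p²⟩ = 93.065 / 1.9720.
⟨p²⟩ = 47.193.

47.2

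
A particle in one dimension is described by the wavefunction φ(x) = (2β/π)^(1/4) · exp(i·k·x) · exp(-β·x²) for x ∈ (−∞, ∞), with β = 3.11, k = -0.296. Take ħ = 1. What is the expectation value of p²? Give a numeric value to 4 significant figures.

p² φ = −ħ² d²φ/dx²; ⟨p²⟩ = −ħ² ∫ φ*·φ'' dx.
Gaussian moments: ∫x^(2j)·e^(−2βx²) dx = (2j−1)!!/(4β)^j · √(π/(2β)), odd powers integrate to 0; here √(π/(2β)) = 0.71069. Derivatives: φ′ = (ik − 2βx)·φ, φ″ = ((ik − 2βx)² − 2β)·φ; the odd-in-x pieces drop out.
⟨p²⟩ = 3.1976.

3.198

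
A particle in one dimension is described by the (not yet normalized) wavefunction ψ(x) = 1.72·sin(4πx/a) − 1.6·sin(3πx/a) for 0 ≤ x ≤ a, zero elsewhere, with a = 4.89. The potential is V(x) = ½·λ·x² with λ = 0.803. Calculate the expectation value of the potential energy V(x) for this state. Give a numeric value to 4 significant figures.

5.060

⟨V⟩ = ∫ V(x)·|ψ|² dx / ∫|ψ|² dx.
On 0 ≤ x ≤ a (j ≠ l): ∫sin²(jπx/a) dx = a/2, ∫sin(jπx/a)·sin(lπx/a) dx = 0; diagonal moments ∫x·sin²(jπx/a) dx = a²/4, ∫x²·sin²(jπx/a) dx = a³·(1/6 − 1/(4j²π²)); cross terms ∫x·sin(jπx/a)·sin(lπx/a) dx = 0 for j + l even and −4jla²/(π²(j² − l²)²) for j + l odd, ∫x²·sin(jπx/a)·sin(lπx/a) dx = (−1)^(j+l)·4jla³/(π²(j² − l²)²); higher powers the same way via product-to-sum and parts.
State is unnormalized: ∫|ψ|² dx = 13.492, and ∫ψ*·V(x)·ψ dx = 68.268, so ⟨V⟩ = 68.268 / 13.492.
⟨V⟩ = 5.0597.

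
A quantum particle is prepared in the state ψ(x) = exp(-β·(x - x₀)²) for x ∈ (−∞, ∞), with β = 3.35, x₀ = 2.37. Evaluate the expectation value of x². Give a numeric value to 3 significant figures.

5.69

⟨x²⟩ = ∫ x²·|ψ|² dx / ∫|ψ|² dx (integrals over the domain).
Gaussian moments (u = x − x₀): ∫u^(2j)·e^(−2βu²) du = (2j−1)!!/(4β)^j · √(π/(2β)), odd powers integrate to 0; here √(π/(2β)) = 0.68476.
State is unnormalized: ∫|ψ|² dx = 0.68476, and ∫ψ*·x²·ψ dx = 3.8973, so ⟨x²⟩ = 3.8973 / 0.68476.
⟨x²⟩ = 5.6915.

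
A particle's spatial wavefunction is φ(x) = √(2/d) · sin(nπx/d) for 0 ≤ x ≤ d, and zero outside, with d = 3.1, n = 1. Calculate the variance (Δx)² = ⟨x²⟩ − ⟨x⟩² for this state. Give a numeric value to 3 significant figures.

Compute ⟨x⟩ and ⟨x²⟩ separately, then (Δx)² = ⟨x²⟩ − ⟨x⟩².
With sin²θ = (1 − cos2θ)/2 on 0 ≤ x ≤ d: ∫sin²(nπx/d) dx = d/2, ∫x·sin²(nπx/d) dx = d²/4, ∫x²·sin²(nπx/d) dx = d³·(1/6 − 1/(4n²π²)); higher powers xᵏ the same way, integrating xᵏ·cos(2nπx/d) by parts.
⟨x⟩ = 1.5500 and ⟨x²⟩ = 2.7165.
(Δx)² = 2.7165 − (1.5500)² = 0.31399.

0.314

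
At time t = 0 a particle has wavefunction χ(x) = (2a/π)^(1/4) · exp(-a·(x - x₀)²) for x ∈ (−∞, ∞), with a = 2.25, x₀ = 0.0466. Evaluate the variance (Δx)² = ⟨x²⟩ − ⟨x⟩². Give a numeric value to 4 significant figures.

Compute ⟨x⟩ and ⟨x²⟩ separately, then (Δx)² = ⟨x²⟩ − ⟨x⟩².
Gaussian moments (u = x − x₀): ∫u^(2j)·e^(−2au²) du = (2j−1)!!/(4a)^j · √(π/(2a)), odd powers integrate to 0; here √(π/(2a)) = 0.83554.
⟨x⟩ = 0.046600 and ⟨x²⟩ = 0.11328.
(Δx)² = 0.11328 − (0.046600)² = 0.11111.

0.1111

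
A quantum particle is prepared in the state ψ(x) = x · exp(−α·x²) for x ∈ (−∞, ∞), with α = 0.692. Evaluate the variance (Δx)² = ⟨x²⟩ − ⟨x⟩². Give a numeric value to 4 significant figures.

Compute ⟨x⟩ and ⟨x²⟩ separately, then (Δx)² = ⟨x²⟩ − ⟨x⟩².
Expand each integrand as polynomial × e^(−2αx²) and use ∫x^(2j)·e^(−2αx²) dx = (2j−1)!!/(4α)^j · √(π/(2α)), odd powers → 0; here √(π/(2α)) = 1.5066.
Normalization: ∫|ψ|² dx = 0.54430.
⟨x⟩ = 0.0000 and ⟨x²⟩ = 1.0838.
(Δx)² = 1.0838 − (0.0000)² = 1.0838.

1.084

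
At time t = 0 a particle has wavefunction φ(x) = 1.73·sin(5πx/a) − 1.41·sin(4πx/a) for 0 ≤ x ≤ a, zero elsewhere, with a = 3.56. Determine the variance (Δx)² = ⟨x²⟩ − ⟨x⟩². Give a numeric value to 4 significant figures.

0.5377

Compute ⟨x⟩ and ⟨x²⟩ separately, then (Δx)² = ⟨x²⟩ − ⟨x⟩².
On 0 ≤ x ≤ a (j ≠ l): ∫sin²(jπx/a) dx = a/2, ∫sin(jπx/a)·sin(lπx/a) dx = 0; diagonal moments ∫x·sin²(jπx/a) dx = a²/4, ∫x²·sin²(jπx/a) dx = a³·(1/6 − 1/(4j²π²)); cross terms ∫x·sin(jπx/a)·sin(lπx/a) dx = 0 for j + l even and −4jla²/(π²(j² − l²)²) for j + l odd, ∫x²·sin(jπx/a)·sin(lπx/a) dx = (−1)^(j+l)·4jla³/(π²(j² − l²)²); higher powers the same way via product-to-sum and parts.
Normalization: ∫|φ|² dx = 8.8662.
⟨x⟩ = 2.4779 and ⟨x²⟩ = 6.6774.
(Δx)² = 6.6774 − (2.4779)² = 0.53769.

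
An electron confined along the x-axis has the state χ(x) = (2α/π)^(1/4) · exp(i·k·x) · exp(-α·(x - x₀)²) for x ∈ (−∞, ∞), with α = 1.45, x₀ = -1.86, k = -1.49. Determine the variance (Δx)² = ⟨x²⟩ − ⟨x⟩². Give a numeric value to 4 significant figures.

Compute ⟨x⟩ and ⟨x²⟩ separately, then (Δx)² = ⟨x²⟩ − ⟨x⟩².
Gaussian moments (u = x − x₀): ∫u^(2j)·e^(−2αu²) du = (2j−1)!!/(4α)^j · √(π/(2α)), odd powers integrate to 0; here √(π/(2α)) = 1.0408.
⟨x⟩ = -1.8600 and ⟨x²⟩ = 3.6320.
(Δx)² = 3.6320 − (-1.8600)² = 0.17241.

0.1724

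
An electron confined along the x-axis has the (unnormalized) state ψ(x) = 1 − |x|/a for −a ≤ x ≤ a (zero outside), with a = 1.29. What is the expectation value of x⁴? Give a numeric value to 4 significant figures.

⟨x⁴⟩ = ∫ x⁴·|ψ|² dx / ∫|ψ|² dx (integrals over the domain).
ψ is even, so ∫ over [−a, a] = 2∫₀ᵃ with ψ = 1 − x/a there: ∫₀ᵃ (1 − x/a)² dx = a/3, ∫₀ᵃ x²(1 − x/a)² dx = a³/30, ∫₀ᵃ x⁴(1 − x/a)² dx = a⁵/105.
State is unnormalized: ∫|ψ|² dx = 0.86000, and ∫ψ*·x⁴·ψ dx = 0.068044, so ⟨x⁴⟩ = 0.068044 / 0.86000.
⟨x⁴⟩ = 0.079121.

0.07912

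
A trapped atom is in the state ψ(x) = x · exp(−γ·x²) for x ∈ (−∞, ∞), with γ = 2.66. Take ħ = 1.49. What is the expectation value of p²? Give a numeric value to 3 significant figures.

p² ψ = −ħ² d²ψ/dx²; ⟨p²⟩ = −ħ² ∫ ψ*·ψ'' dx / ∫|ψ|² dx.
Expand each integrand as polynomial × e^(−2γx²) and use ∫x^(2j)·e^(−2γx²) dx = (2j−1)!!/(4γ)^j · √(π/(2γ)), odd powers → 0; here √(π/(2γ)) = 0.76846. Differentiate with the product rule, d/dx e^(−γx²) = −2γx·e^(−γx²).
State is unnormalized: ∫|ψ|² dx = 0.072223, and ∫ψ*·(−ħ² ψ'') dx = 1.2795, so ⟨p²⟩ = 1.2795 / 0.072223.
⟨p²⟩ = 17.716.

17.7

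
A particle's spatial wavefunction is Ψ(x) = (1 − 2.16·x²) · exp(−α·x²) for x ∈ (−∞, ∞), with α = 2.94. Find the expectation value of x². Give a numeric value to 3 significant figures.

0.0468

⟨x²⟩ = ∫ x²·|Ψ|² dx / ∫|Ψ|² dx (integrals over the domain).
Expand each integrand as polynomial × e^(−2αx²) and use ∫x^(2j)·e^(−2αx²) dx = (2j−1)!!/(4α)^j · √(π/(2α)), odd powers → 0; here √(π/(2α)) = 0.73095.
State is unnormalized: ∫|Ψ|² dx = 0.53641, and ∫Ψ*·x²·Ψ dx = 0.025111, so ⟨x²⟩ = 0.025111 / 0.53641.
⟨x²⟩ = 0.046812.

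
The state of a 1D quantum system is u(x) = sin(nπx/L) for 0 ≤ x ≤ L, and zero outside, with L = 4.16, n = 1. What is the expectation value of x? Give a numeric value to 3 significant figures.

⟨x⟩ = ∫ x·|u|² dx / ∫|u|² dx (integrals over the domain).
With sin²θ = (1 − cos2θ)/2 on 0 ≤ x ≤ L: ∫sin²(nπx/L) dx = L/2, ∫x·sin²(nπx/L) dx = L²/4, ∫x²·sin²(nπx/L) dx = L³·(1/6 − 1/(4n²π²)); higher powers xᵏ the same way, integrating xᵏ·cos(2nπx/L) by parts.
State is unnormalized: ∫|u|² dx = 2.0800, and ∫u*·x·u dx = 4.3264, so ⟨x⟩ = 4.3264 / 2.0800.
⟨x⟩ = 2.0800.

2.08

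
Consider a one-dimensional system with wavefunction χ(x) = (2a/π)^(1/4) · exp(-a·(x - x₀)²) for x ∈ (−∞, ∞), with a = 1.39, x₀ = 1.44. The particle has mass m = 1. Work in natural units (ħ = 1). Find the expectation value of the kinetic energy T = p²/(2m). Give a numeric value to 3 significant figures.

0.695

T = −(ħ²/2m) d²/dx², so ⟨T⟩ = −(ħ²/2m) ∫ χ*·χ'' dx; with m = 1.
Gaussian moments (u = x − x₀): ∫u^(2j)·e^(−2au²) du = (2j−1)!!/(4a)^j · √(π/(2a)), odd powers integrate to 0; here √(π/(2a)) = 1.0630. Derivatives: d/dx e^(−au²) = −2au·e^(−au²), d²/dx² e^(−au²) = (4a²u² − 2a)·e^(−au²).
⟨T⟩ = 0.69500.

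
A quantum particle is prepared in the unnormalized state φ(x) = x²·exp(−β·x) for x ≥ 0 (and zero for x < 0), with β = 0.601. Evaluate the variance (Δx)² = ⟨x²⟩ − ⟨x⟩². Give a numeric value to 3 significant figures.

Compute ⟨x⟩ and ⟨x²⟩ separately, then (Δx)² = ⟨x²⟩ − ⟨x⟩².
Every integrand reduces to terms xʲ·e^(−2βx) on [0, ∞); use ∫₀^∞ xʲ·e^(−2βx) dx = j!/(2β)^(j+1).
Normalization: ∫|φ|² dx = 9.5651.
⟨x⟩ = 4.1597 and ⟨x²⟩ = 20.764.
(Δx)² = 20.764 − (4.1597)² = 3.4607.

3.46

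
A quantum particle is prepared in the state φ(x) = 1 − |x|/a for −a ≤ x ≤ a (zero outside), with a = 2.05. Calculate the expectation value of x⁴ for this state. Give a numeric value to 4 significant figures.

⟨x⁴⟩ = ∫ x⁴·|φ|² dx / ∫|φ|² dx (integrals over the domain).
φ is even, so ∫ over [−a, a] = 2∫₀ᵃ with φ = 1 − x/a there: ∫₀ᵃ (1 − x/a)² dx = a/3, ∫₀ᵃ x²(1 − x/a)² dx = a³/30, ∫₀ᵃ x⁴(1 − x/a)² dx = a⁵/105.
State is unnormalized: ∫|φ|² dx = 1.3667, and ∫φ*·x⁴·φ dx = 0.68962, so ⟨x⁴⟩ = 0.68962 / 1.3667.
⟨x⁴⟩ = 0.50460.

0.5046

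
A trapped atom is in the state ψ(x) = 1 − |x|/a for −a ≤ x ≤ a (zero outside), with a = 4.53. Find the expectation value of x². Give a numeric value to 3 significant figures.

2.05

⟨x²⟩ = ∫ x²·|ψ|² dx / ∫|ψ|² dx (integrals over the domain).
ψ is even, so ∫ over [−a, a] = 2∫₀ᵃ with ψ = 1 − x/a there: ∫₀ᵃ (1 − x/a)² dx = a/3, ∫₀ᵃ x²(1 − x/a)² dx = a³/30, ∫₀ᵃ x⁴(1 − x/a)² dx = a⁵/105.
State is unnormalized: ∫|ψ|² dx = 3.0200, and ∫ψ*·x²·ψ dx = 6.1973, so ⟨x²⟩ = 6.1973 / 3.0200.
⟨x²⟩ = 2.0521.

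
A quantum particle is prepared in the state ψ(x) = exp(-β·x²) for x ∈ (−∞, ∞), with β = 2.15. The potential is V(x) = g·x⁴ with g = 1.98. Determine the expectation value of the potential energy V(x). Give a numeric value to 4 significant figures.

0.08031

⟨V⟩ = ∫ V(x)·|ψ|² dx / ∫|ψ|² dx.
Gaussian moments: ∫x^(2j)·e^(−2βx²) dx = (2j−1)!!/(4β)^j · √(π/(2β)), odd powers integrate to 0; here √(π/(2β)) = 0.85475.
State is unnormalized: ∫|ψ|² dx = 0.85475, and ∫ψ*·V(x)·ψ dx = 0.068648, so ⟨V⟩ = 0.068648 / 0.85475.
⟨V⟩ = 0.080314.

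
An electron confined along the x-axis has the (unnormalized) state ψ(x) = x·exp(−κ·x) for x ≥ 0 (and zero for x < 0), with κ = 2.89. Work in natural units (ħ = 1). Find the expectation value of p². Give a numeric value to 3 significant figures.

p² ψ = −ħ² d²ψ/dx²; ⟨p²⟩ = −ħ² ∫ ψ*·ψ'' dx / ∫|ψ|² dx.
Differentiate x·exp(−κ·x) with the product rule; every integrand then reduces to terms xʲ·e^(−2κx) on [0, ∞), with ∫₀^∞ xʲ·e^(−2κx) dx = j!/(2κ)^(j+1).
State is unnormalized: ∫|ψ|² dx = 0.010357, and ∫ψ*·(−ħ² ψ'') dx = 0.086505, so ⟨p²⟩ = 0.086505 / 0.010357.
⟨p²⟩ = 8.3521.

8.35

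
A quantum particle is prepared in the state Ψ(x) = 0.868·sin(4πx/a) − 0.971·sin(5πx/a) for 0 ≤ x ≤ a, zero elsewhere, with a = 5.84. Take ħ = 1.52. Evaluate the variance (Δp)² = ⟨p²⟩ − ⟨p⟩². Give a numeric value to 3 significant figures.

14.0

Compute ⟨p⟩ and ⟨p²⟩ separately; (Δp)² = ⟨p²⟩ − ⟨p⟩².
d²/dx² sin(jπx/a) = −(jπ/a)²·sin(jπx/a); on 0 ≤ x ≤ a, ∫sin²(jπx/a) dx = a/2 and ∫sin(jπx/a)·sin(lπx/a) dx = 0 for j ≠ l, so only diagonal terms survive in ∫|Ψ|² and ∫Ψ·Ψ″; ∫Ψ·Ψ′ dx = [Ψ²/2] between the walls = 0.
Normalization: ∫|Ψ|² dx = 4.9531.
⟨p⟩ = 0.0000 and ⟨p²⟩ = 14.042.
(Δp)² = 14.042 − (0.0000)² = 14.042.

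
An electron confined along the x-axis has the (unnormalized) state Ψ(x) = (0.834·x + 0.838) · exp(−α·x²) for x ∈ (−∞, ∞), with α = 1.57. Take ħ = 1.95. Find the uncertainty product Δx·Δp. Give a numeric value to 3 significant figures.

Δx = √(⟨x²⟩−⟨x⟩²), Δp = √(⟨p²⟩−⟨p⟩²).
Expand each integrand as polynomial × e^(−2αx²) and use ∫x^(2j)·e^(−2αx²) dx = (2j−1)!!/(4α)^j · √(π/(2α)), odd powers → 0; here √(π/(2α)) = 1.0003. Differentiate with the product rule, d/dx e^(−αx²) = −2αx·e^(−αx²).
Normalization: ∫|Ψ|² dx = 0.81321.
⟨x⟩ = 0.27377, ⟨x²⟩ = 0.20262 ⇒ Δx = 0.35731.
⟨p⟩ = 0.0000, ⟨p²⟩ = 7.5965 ⇒ Δp = 2.7562.
Δx·Δp = 0.98481.

0.985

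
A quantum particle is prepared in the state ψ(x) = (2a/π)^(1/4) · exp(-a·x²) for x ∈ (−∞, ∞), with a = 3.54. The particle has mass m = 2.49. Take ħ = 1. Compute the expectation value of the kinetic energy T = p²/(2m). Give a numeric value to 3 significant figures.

0.711

T = −(ħ²/2m) d²/dx², so ⟨T⟩ = −(ħ²/2m) ∫ ψ*·ψ'' dx; with m = 2.49.
Gaussian moments: ∫x^(2j)·e^(−2ax²) dx = (2j−1)!!/(4a)^j · √(π/(2a)), odd powers integrate to 0; here √(π/(2a)) = 0.66613. Derivatives: d/dx e^(−ax²) = −2ax·e^(−ax²), d²/dx² e^(−ax²) = (4a²x² − 2a)·e^(−ax²).
⟨T⟩ = 0.71084.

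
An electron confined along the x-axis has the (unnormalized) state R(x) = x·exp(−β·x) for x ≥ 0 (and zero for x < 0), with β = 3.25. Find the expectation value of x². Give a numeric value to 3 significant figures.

0.284

⟨x²⟩ = ∫ x²·|R|² dx / ∫|R|² dx (integrals over the domain).
Every integrand reduces to terms xʲ·e^(−2βx) on [0, ∞); use ∫₀^∞ xʲ·e^(−2βx) dx = j!/(2β)^(j+1).
State is unnormalized: ∫|R|² dx = 0.0072827, and ∫R*·x²·R dx = 0.0020684, so ⟨x²⟩ = 0.0020684 / 0.0072827.
⟨x²⟩ = 0.28402.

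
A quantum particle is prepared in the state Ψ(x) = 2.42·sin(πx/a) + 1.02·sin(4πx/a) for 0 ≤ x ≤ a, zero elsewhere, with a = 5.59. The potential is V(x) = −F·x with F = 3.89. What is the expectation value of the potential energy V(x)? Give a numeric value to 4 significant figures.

⟨V⟩ = ∫ V(x)·|Ψ|² dx / ∫|Ψ|² dx.
On 0 ≤ x ≤ a (j ≠ l): ∫sin²(jπx/a) dx = a/2, ∫sin(jπx/a)·sin(lπx/a) dx = 0; diagonal moments ∫x·sin²(jπx/a) dx = a²/4, ∫x²·sin²(jπx/a) dx = a³·(1/6 − 1/(4j²π²)); cross terms ∫x·sin(jπx/a)·sin(lπx/a) dx = 0 for j + l even and −4jla²/(π²(j² − l²)²) for j + l odd, ∫x²·sin(jπx/a)·sin(lπx/a) dx = (−1)^(j+l)·4jla³/(π²(j² − l²)²); higher powers the same way via product-to-sum and parts.
State is unnormalized: ∫|Ψ|² dx = 19.277, and ∫Ψ*·V(x)·Ψ dx = -205.26, so ⟨V⟩ = -205.26 / 19.277.
⟨V⟩ = -10.648.

-10.65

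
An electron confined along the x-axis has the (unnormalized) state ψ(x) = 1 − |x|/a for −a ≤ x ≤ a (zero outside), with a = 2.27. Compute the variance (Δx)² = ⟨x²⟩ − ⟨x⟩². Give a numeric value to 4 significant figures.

Compute ⟨x⟩ and ⟨x²⟩ separately, then (Δx)² = ⟨x²⟩ − ⟨x⟩².
ψ is even, so ∫ over [−a, a] = 2∫₀ᵃ with ψ = 1 − x/a there: ∫₀ᵃ (1 − x/a)² dx = a/3, ∫₀ᵃ x²(1 − x/a)² dx = a³/30, ∫₀ᵃ x⁴(1 − x/a)² dx = a⁵/105.
Normalization: ∫|ψ|² dx = 1.5133.
⟨x⟩ = 0.0000 and ⟨x²⟩ = 0.51529.
(Δx)² = 0.51529 − (0.0000)² = 0.51529.

0.5153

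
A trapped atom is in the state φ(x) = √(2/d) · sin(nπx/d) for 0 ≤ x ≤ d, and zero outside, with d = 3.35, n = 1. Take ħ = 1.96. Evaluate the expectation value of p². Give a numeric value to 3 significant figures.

p² φ = −ħ² d²φ/dx²; ⟨p²⟩ = −ħ² ∫ φ*·φ'' dx.
d/dx sin(nπx/d) = (nπ/d)·cos(nπx/d) and d²/dx² sin(nπx/d) = −(nπ/d)²·sin(nπx/d); on 0 ≤ x ≤ d, ∫sin²(nπx/d) dx = d/2 and ∫sin(nπx/d)·cos(nπx/d) dx = 0.
⟨p²⟩ = 3.3785.

3.38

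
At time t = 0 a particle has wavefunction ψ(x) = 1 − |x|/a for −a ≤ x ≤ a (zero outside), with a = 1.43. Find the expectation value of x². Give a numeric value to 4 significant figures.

⟨x²⟩ = ∫ x²·|ψ|² dx / ∫|ψ|² dx (integrals over the domain).
ψ is even, so ∫ over [−a, a] = 2∫₀ᵃ with ψ = 1 − x/a there: ∫₀ᵃ (1 − x/a)² dx = a/3, ∫₀ᵃ x²(1 − x/a)² dx = a³/30, ∫₀ᵃ x⁴(1 − x/a)² dx = a⁵/105.
State is unnormalized: ∫|ψ|² dx = 0.95333, and ∫ψ*·x²·ψ dx = 0.19495, so ⟨x²⟩ = 0.19495 / 0.95333.
⟨x²⟩ = 0.20449.

0.2045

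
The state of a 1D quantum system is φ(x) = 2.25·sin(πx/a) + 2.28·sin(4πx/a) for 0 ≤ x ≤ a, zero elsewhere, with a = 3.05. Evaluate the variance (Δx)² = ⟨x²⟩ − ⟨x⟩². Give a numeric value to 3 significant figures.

Compute ⟨x⟩ and ⟨x²⟩ separately, then (Δx)² = ⟨x²⟩ − ⟨x⟩².
On 0 ≤ x ≤ a (j ≠ l): ∫sin²(jπx/a) dx = a/2, ∫sin(jπx/a)·sin(lπx/a) dx = 0; diagonal moments ∫x·sin²(jπx/a) dx = a²/4, ∫x²·sin²(jπx/a) dx = a³·(1/6 − 1/(4j²π²)); cross terms ∫x·sin(jπx/a)·sin(lπx/a) dx = 0 for j + l even and −4jla²/(π²(j² − l²)²) for j + l odd, ∫x²·sin(jπx/a)·sin(lπx/a) dx = (−1)^(j+l)·4jla³/(π²(j² − l²)²); higher powers the same way via product-to-sum and parts.
Normalization: ∫|φ|² dx = 15.648.
⟨x⟩ = 1.4811 and ⟨x²⟩ = 2.7194.
(Δx)² = 2.7194 − (1.4811)² = 0.52584.

0.526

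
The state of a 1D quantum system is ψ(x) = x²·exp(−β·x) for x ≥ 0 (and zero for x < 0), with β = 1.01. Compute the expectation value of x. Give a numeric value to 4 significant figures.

2.475

⟨x⟩ = ∫ x·|ψ|² dx / ∫|ψ|² dx (integrals over the domain).
Every integrand reduces to terms xʲ·e^(−2βx) on [0, ∞); use ∫₀^∞ xʲ·e^(−2βx) dx = j!/(2β)^(j+1).
State is unnormalized: ∫|ψ|² dx = 0.71360, and ∫ψ*·x·ψ dx = 1.7663, so ⟨x⟩ = 1.7663 / 0.71360.
⟨x⟩ = 2.4752.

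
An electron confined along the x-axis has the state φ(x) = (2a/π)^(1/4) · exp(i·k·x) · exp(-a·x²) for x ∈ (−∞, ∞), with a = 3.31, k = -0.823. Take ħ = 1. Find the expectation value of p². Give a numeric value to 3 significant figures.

p² φ = −ħ² d²φ/dx²; ⟨p²⟩ = −ħ² ∫ φ*·φ'' dx.
Gaussian moments: ∫x^(2j)·e^(−2ax²) dx = (2j−1)!!/(4a)^j · √(π/(2a)), odd powers integrate to 0; here √(π/(2a)) = 0.68888. Derivatives: φ′ = (ik − 2ax)·φ, φ″ = ((ik − 2ax)² − 2a)·φ; the odd-in-x pieces drop out.
⟨p²⟩ = 3.9873.

3.99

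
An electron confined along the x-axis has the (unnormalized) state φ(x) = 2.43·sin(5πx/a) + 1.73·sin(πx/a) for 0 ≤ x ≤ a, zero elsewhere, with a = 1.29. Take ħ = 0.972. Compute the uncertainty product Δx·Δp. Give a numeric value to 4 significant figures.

3.362

Δx = √(⟨x²⟩−⟨x⟩²), Δp = √(⟨p²⟩−⟨p⟩²).
On 0 ≤ x ≤ a (j ≠ l): ∫sin²(jπx/a) dx = a/2, ∫sin(jπx/a)·sin(lπx/a) dx = 0; diagonal moments ∫x·sin²(jπx/a) dx = a²/4, ∫x²·sin²(jπx/a) dx = a³·(1/6 − 1/(4j²π²)); cross terms ∫x·sin(jπx/a)·sin(lπx/a) dx = 0 for j + l even and −4jla²/(π²(j² − l²)²) for j + l odd, ∫x²·sin(jπx/a)·sin(lπx/a) dx = (−1)^(j+l)·4jla³/(π²(j² − l²)²); higher powers the same way via product-to-sum and parts. d²/dx² sin(jπx/a) = −(jπ/a)²·sin(jπx/a); on 0 ≤ x ≤ a, ∫sin²(jπx/a) dx = a/2 and ∫sin(jπx/a)·sin(lπx/a) dx = 0 for j ≠ l, so only diagonal terms survive in ∫|φ|² and ∫φ·φ″; ∫φ·φ′ dx = [φ²/2] between the walls = 0.
Normalization: ∫|φ|² dx = 5.7391.
⟨x⟩ = 0.64500, ⟨x²⟩ = 0.53517 ⇒ Δx = 0.34517.
⟨p⟩ = 0.0000, ⟨p²⟩ = 94.850 ⇒ Δp = 9.7391.
Δx·Δp = 3.3617.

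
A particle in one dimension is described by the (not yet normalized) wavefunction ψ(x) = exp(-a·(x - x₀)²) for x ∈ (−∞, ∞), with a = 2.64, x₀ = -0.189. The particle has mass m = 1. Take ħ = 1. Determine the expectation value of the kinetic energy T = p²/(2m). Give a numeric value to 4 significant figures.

1.320

T = −(ħ²/2m) d²/dx², so ⟨T⟩ = −(ħ²/2m) ∫ ψ*·ψ'' dx / ∫|ψ|² dx; with m = 1.
Gaussian moments (u = x − x₀): ∫u^(2j)·e^(−2au²) du = (2j−1)!!/(4a)^j · √(π/(2a)), odd powers integrate to 0; here √(π/(2a)) = 0.77136. Derivatives: d/dx e^(−au²) = −2au·e^(−au²), d²/dx² e^(−au²) = (4a²u² − 2a)·e^(−au²).
State is unnormalized: ∫|ψ|² dx = 0.77136, and ∫ψ*·(−ħ²/2m · ψ'') dx = 1.0182, so ⟨T⟩ = 1.0182 / 0.77136.
⟨T⟩ = 1.3200.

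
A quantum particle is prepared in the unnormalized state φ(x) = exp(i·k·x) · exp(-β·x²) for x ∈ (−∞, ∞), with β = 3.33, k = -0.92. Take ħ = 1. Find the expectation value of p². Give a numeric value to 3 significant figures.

4.18

p² φ = −ħ² d²φ/dx²; ⟨p²⟩ = −ħ² ∫ φ*·φ'' dx / ∫|φ|² dx.
Gaussian moments: ∫x^(2j)·e^(−2βx²) dx = (2j−1)!!/(4β)^j · √(π/(2β)), odd powers integrate to 0; here √(π/(2β)) = 0.68681. Derivatives: φ′ = (ik − 2βx)·φ, φ″ = ((ik − 2βx)² − 2β)·φ; the odd-in-x pieces drop out.
State is unnormalized: ∫|φ|² dx = 0.68681, and ∫φ*·(−ħ² φ'') dx = 2.8684, so ⟨p²⟩ = 2.8684 / 0.68681.
⟨p²⟩ = 4.1764.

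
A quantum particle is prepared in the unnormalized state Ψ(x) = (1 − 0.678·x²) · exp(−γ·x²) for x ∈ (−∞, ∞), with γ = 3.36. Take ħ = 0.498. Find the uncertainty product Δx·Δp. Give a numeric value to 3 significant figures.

Δx = √(⟨x²⟩−⟨x⟩²), Δp = √(⟨p²⟩−⟨p⟩²).
Expand each integrand as polynomial × e^(−2γx²) and use ∫x^(2j)·e^(−2γx²) dx = (2j−1)!!/(4γ)^j · √(π/(2γ)), odd powers → 0; here √(π/(2γ)) = 0.68374. Differentiate with the product rule, d/dx e^(−γx²) = −2γx·e^(−γx²).
Normalization: ∫|Ψ|² dx = 0.61997.
⟨x⟩ = 0.0000, ⟨x²⟩ = 0.060353 ⇒ Δx = 0.24567.
⟨p⟩ = 0.0000, ⟨p²⟩ = 1.0281 ⇒ Δp = 1.0139.
Δx·Δp = 0.24909.

0.249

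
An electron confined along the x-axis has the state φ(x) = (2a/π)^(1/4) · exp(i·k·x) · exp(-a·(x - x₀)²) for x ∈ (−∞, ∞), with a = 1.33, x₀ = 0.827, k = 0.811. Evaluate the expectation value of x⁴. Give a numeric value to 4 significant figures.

1.345

⟨x⁴⟩ = ∫ x⁴·|φ|² dx (integrals over the domain).
Gaussian moments (u = x − x₀): ∫u^(2j)·e^(−2au²) du = (2j−1)!!/(4a)^j · √(π/(2a)), odd powers integrate to 0; here √(π/(2a)) = 1.0868.
⟨x⁴⟩ = 1.3451.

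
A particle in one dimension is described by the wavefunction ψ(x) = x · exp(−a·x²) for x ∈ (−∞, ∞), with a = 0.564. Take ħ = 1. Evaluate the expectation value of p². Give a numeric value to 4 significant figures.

1.692

p² ψ = −ħ² d²ψ/dx²; ⟨p²⟩ = −ħ² ∫ ψ*·ψ'' dx / ∫|ψ|² dx.
Expand each integrand as polynomial × e^(−2ax²) and use ∫x^(2j)·e^(−2ax²) dx = (2j−1)!!/(4a)^j · √(π/(2a)), odd powers → 0; here √(π/(2a)) = 1.6689. Differentiate with the product rule, d/dx e^(−ax²) = −2ax·e^(−ax²).
State is unnormalized: ∫|ψ|² dx = 0.73974, and ∫ψ*·(−ħ² ψ'') dx = 1.2516, so ⟨p²⟩ = 1.2516 / 0.73974.
⟨p²⟩ = 1.6920.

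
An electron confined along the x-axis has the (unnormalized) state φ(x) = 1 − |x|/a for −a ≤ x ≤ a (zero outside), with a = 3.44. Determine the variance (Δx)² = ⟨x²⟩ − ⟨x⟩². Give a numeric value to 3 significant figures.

Compute ⟨x⟩ and ⟨x²⟩ separately, then (Δx)² = ⟨x²⟩ − ⟨x⟩².
φ is even, so ∫ over [−a, a] = 2∫₀ᵃ with φ = 1 − x/a there: ∫₀ᵃ (1 − x/a)² dx = a/3, ∫₀ᵃ x²(1 − x/a)² dx = a³/30, ∫₀ᵃ x⁴(1 − x/a)² dx = a⁵/105.
Normalization: ∫|φ|² dx = 2.2933.
⟨x⟩ = 0.0000 and ⟨x²⟩ = 1.1834.
(Δx)² = 1.1834 − (0.0000)² = 1.1834.

1.18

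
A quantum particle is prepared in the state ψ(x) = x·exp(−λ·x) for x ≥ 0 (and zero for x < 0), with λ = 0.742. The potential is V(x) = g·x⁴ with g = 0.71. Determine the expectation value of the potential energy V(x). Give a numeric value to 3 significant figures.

⟨V⟩ = ∫ V(x)·|ψ|² dx / ∫|ψ|² dx.
Every integrand reduces to terms xʲ·e^(−2λx) on [0, ∞); use ∫₀^∞ xʲ·e^(−2λx) dx = j!/(2λ)^(j+1).
State is unnormalized: ∫|ψ|² dx = 0.61197, and ∫ψ*·V(x)·ψ dx = 32.252, so ⟨V⟩ = 32.252 / 0.61197.
⟨V⟩ = 52.702.

52.7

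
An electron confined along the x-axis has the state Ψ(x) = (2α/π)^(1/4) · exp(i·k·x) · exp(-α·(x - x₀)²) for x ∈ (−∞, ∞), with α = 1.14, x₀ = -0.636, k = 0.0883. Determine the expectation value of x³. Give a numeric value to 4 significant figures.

-0.6757

⟨x³⟩ = ∫ x³·|Ψ|² dx (integrals over the domain).
Gaussian moments (u = x − x₀): ∫u^(2j)·e^(−2αu²) du = (2j−1)!!/(4α)^j · √(π/(2α)), odd powers integrate to 0; here √(π/(2α)) = 1.1738.
⟨x³⟩ = -0.67568.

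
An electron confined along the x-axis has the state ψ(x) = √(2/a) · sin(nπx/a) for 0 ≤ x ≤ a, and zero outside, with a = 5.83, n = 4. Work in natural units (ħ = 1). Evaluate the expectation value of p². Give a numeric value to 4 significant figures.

p² ψ = −ħ² d²ψ/dx²; ⟨p²⟩ = −ħ² ∫ ψ*·ψ'' dx.
d/dx sin(nπx/a) = (nπ/a)·cos(nπx/a) and d²/dx² sin(nπx/a) = −(nπ/a)²·sin(nπx/a); on 0 ≤ x ≤ a, ∫sin²(nπx/a) dx = a/2 and ∫sin(nπx/a)·cos(nπx/a) dx = 0.
⟨p²⟩ = 4.6460.

4.646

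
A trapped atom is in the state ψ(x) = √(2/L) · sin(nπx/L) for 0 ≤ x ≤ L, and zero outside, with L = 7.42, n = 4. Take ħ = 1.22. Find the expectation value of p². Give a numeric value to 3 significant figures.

4.27

p² ψ = −ħ² d²ψ/dx²; ⟨p²⟩ = −ħ² ∫ ψ*·ψ'' dx.
d/dx sin(nπx/L) = (nπ/L)·cos(nπx/L) and d²/dx² sin(nπx/L) = −(nπ/L)²·sin(nπx/L); on 0 ≤ x ≤ L, ∫sin²(nπx/L) dx = L/2 and ∫sin(nπx/L)·cos(nπx/L) dx = 0.
⟨p²⟩ = 4.2691.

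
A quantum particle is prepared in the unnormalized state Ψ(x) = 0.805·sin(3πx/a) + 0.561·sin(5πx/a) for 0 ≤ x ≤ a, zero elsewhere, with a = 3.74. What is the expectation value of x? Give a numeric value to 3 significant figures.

⟨x⟩ = ∫ x·|Ψ|² dx / ∫|Ψ|² dx (integrals over the domain).
On 0 ≤ x ≤ a (j ≠ l): ∫sin²(jπx/a) dx = a/2, ∫sin(jπx/a)·sin(lπx/a) dx = 0; diagonal moments ∫x·sin²(jπx/a) dx = a²/4, ∫x²·sin²(jπx/a) dx = a³·(1/6 − 1/(4j²π²)); cross terms ∫x·sin(jπx/a)·sin(lπx/a) dx = 0 for j + l even and −4jla²/(π²(j² − l²)²) for j + l odd, ∫x²·sin(jπx/a)·sin(lπx/a) dx = (−1)^(j+l)·4jla³/(π²(j² − l²)²); higher powers the same way via product-to-sum and parts.
State is unnormalized: ∫|Ψ|² dx = 1.8003, and ∫Ψ*·x·Ψ dx = 3.3666, so ⟨x⟩ = 3.3666 / 1.8003.
⟨x⟩ = 1.8700.

1.87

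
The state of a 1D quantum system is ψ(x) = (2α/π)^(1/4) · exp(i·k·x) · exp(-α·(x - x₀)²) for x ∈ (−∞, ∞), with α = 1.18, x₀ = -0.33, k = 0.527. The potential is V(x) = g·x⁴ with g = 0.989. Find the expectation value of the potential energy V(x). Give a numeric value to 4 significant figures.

0.2818

⟨V⟩ = ∫ V(x)·|ψ|² dx.
Gaussian moments (u = x − x₀): ∫u^(2j)·e^(−2αu²) du = (2j−1)!!/(4α)^j · √(π/(2α)), odd powers integrate to 0; here √(π/(2α)) = 1.1538.
⟨V⟩ = 0.28182.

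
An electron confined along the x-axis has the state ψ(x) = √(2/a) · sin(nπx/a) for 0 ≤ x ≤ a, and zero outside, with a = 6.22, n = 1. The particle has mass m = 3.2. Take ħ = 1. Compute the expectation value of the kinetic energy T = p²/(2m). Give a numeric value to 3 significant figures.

T = −(ħ²/2m) d²/dx², so ⟨T⟩ = −(ħ²/2m) ∫ ψ*·ψ'' dx; with m = 3.2.
d/dx sin(nπx/a) = (nπ/a)·cos(nπx/a) and d²/dx² sin(nπx/a) = −(nπ/a)²·sin(nπx/a); on 0 ≤ x ≤ a, ∫sin²(nπx/a) dx = a/2 and ∫sin(nπx/a)·cos(nπx/a) dx = 0.
⟨T⟩ = 0.039860.

0.0399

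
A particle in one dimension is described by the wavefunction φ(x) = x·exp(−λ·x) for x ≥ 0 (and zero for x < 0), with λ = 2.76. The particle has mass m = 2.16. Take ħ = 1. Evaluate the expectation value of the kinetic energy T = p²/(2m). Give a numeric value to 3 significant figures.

1.76

T = −(ħ²/2m) d²/dx², so ⟨T⟩ = −(ħ²/2m) ∫ φ*·φ'' dx / ∫|φ|² dx; with m = 2.16.
Differentiate x·exp(−λ·x) with the product rule; every integrand then reduces to terms xʲ·e^(−2λx) on [0, ∞), with ∫₀^∞ xʲ·e^(−2λx) dx = j!/(2λ)^(j+1).
State is unnormalized: ∫|φ|² dx = 0.011891, and ∫φ*·(−ħ²/2m · φ'') dx = 0.020968, so ⟨T⟩ = 0.020968 / 0.011891.
⟨T⟩ = 1.7633.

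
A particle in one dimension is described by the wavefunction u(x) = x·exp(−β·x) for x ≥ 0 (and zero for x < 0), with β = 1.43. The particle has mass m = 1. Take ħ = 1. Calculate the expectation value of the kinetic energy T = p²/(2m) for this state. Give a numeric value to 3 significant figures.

T = −(ħ²/2m) d²/dx², so ⟨T⟩ = −(ħ²/2m) ∫ u*·u'' dx / ∫|u|² dx; with m = 1.
Differentiate x·exp(−β·x) with the product rule; every integrand then reduces to terms xʲ·e^(−2βx) on [0, ∞), with ∫₀^∞ xʲ·e^(−2βx) dx = j!/(2β)^(j+1).
State is unnormalized: ∫|u|² dx = 0.085493, and ∫u*·(−ħ²/2m · u'') dx = 0.087413, so ⟨T⟩ = 0.087413 / 0.085493.
⟨T⟩ = 1.0225.

1.02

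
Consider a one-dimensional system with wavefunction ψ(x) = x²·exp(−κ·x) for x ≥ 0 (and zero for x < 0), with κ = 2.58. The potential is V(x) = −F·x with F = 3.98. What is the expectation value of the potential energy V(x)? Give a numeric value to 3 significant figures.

-3.86

⟨V⟩ = ∫ V(x)·|ψ|² dx / ∫|ψ|² dx.
Every integrand reduces to terms xʲ·e^(−2κx) on [0, ∞); use ∫₀^∞ xʲ·e^(−2κx) dx = j!/(2κ)^(j+1).
State is unnormalized: ∫|ψ|² dx = 0.0065609, and ∫ψ*·V(x)·ψ dx = -0.025303, so ⟨V⟩ = -0.025303 / 0.0065609.
⟨V⟩ = -3.8566.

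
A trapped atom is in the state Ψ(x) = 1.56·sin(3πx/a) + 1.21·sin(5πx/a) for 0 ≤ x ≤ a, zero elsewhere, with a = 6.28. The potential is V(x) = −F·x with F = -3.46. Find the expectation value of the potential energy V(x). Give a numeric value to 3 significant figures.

10.9

⟨V⟩ = ∫ V(x)·|Ψ|² dx / ∫|Ψ|² dx.
On 0 ≤ x ≤ a (j ≠ l): ∫sin²(jπx/a) dx = a/2, ∫sin(jπx/a)·sin(lπx/a) dx = 0; diagonal moments ∫x·sin²(jπx/a) dx = a²/4, ∫x²·sin²(jπx/a) dx = a³·(1/6 − 1/(4j²π²)); cross terms ∫x·sin(jπx/a)·sin(lπx/a) dx = 0 for j + l even and −4jla²/(π²(j² − l²)²) for j + l odd, ∫x²·sin(jπx/a)·sin(lπx/a) dx = (−1)^(j+l)·4jla³/(π²(j² − l²)²); higher powers the same way via product-to-sum and parts.
State is unnormalized: ∫|Ψ|² dx = 12.239, and ∫Ψ*·V(x)·Ψ dx = 132.97, so ⟨V⟩ = 132.97 / 12.239.
⟨V⟩ = 10.864.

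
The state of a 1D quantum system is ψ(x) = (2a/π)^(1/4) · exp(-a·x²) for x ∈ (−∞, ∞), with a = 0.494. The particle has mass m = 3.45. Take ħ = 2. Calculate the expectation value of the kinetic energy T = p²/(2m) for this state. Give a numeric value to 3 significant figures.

0.286

T = −(ħ²/2m) d²/dx², so ⟨T⟩ = −(ħ²/2m) ∫ ψ*·ψ'' dx; with m = 3.45.
Gaussian moments: ∫x^(2j)·e^(−2ax²) dx = (2j−1)!!/(4a)^j · √(π/(2a)), odd powers integrate to 0; here √(π/(2a)) = 1.7832. Derivatives: d/dx e^(−ax²) = −2ax·e^(−ax²), d²/dx² e^(−ax²) = (4a²x² − 2a)·e^(−ax²).
⟨T⟩ = 0.28638.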